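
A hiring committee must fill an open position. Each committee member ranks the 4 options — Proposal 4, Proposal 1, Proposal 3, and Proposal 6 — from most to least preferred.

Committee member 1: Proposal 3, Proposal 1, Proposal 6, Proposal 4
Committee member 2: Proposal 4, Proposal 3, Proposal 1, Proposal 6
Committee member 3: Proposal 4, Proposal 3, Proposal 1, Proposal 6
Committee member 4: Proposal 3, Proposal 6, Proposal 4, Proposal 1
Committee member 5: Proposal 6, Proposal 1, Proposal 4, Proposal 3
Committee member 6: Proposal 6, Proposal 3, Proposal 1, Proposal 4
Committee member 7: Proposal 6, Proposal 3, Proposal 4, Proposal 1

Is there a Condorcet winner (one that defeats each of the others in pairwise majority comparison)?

Yes

Head-to-head results (7 voters total):
Proposal 4 vs Proposal 1: Proposal 4 wins 4–3.
Proposal 4 vs Proposal 3: Proposal 3 wins 4–3.
Proposal 4 vs Proposal 6: Proposal 6 wins 5–2.
Proposal 1 vs Proposal 3: Proposal 3 wins 6–1.
Proposal 1 vs Proposal 6: Proposal 6 wins 4–3.
Proposal 3 vs Proposal 6: Proposal 3 wins 4–3.
Proposal 3 beats each rival — Proposal 4 (4–3), Proposal 1 (6–1), Proposal 6 (4–3) — so Proposal 3 is the Condorcet winner.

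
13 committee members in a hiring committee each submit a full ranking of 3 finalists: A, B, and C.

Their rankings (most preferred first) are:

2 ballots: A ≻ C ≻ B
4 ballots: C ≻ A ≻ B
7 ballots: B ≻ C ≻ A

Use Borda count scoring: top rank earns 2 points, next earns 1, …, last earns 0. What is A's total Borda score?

Borda scores:
  A: 2·2 + 4·1 + 7·0 = 8
  B: 2·0 + 4·0 + 7·2 = 14
  C: 2·1 + 4·2 + 7·1 = 17

8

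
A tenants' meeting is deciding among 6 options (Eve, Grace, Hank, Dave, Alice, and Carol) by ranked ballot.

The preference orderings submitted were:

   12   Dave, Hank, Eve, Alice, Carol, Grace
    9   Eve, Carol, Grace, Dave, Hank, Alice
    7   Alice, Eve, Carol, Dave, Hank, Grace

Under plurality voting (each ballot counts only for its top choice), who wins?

Dave

First-place vote totals:
  Eve: 9
  Grace: 0
  Hank: 0
  Dave: 12
  Alice: 7
  Carol: 0
Dave has the most first-place votes.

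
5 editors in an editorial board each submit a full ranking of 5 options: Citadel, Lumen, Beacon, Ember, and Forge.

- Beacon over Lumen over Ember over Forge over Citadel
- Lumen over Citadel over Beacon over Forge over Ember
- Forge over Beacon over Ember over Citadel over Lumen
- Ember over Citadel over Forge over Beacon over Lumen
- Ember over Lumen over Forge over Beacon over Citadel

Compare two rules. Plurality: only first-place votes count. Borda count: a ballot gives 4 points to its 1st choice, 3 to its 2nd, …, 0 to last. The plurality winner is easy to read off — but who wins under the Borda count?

Ember

Plurality first-place counts: Citadel 0, Lumen 1, Beacon 1, Ember 2, Forge 1 → Ember.
Borda totals: Citadel 7, Lumen 10, Beacon 11, Ember 12, Forge 10 → Ember.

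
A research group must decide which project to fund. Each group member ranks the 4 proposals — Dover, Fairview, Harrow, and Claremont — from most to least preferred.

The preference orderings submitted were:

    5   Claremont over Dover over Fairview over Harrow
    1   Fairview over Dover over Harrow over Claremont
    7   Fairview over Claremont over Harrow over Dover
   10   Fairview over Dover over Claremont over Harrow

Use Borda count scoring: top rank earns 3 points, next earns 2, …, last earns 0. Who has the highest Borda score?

Borda scores:
  Dover: 5·2 + 2 + 7·0 + 10·2 = 32
  Fairview: 5·1 + 3 + 7·3 + 10·3 = 59
  Harrow: 5·0 + 1 + 7·1 + 10·0 = 8
  Claremont: 5·3 + 0 + 7·2 + 10·1 = 39
Fairview has the highest total.

Fairview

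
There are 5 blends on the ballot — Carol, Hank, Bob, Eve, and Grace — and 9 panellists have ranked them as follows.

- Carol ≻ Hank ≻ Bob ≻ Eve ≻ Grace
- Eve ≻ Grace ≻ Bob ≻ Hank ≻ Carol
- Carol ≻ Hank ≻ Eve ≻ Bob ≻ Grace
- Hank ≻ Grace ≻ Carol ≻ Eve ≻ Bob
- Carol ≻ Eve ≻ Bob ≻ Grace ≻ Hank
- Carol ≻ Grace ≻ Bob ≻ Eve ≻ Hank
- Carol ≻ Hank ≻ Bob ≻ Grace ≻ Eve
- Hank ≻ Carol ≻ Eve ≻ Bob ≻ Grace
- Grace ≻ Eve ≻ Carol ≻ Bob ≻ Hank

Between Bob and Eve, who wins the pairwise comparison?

Ballots ranking Bob above Eve: 3.
Ballots ranking Eve above Bob: 6.
Eve wins the head-to-head, 6–3.

Eve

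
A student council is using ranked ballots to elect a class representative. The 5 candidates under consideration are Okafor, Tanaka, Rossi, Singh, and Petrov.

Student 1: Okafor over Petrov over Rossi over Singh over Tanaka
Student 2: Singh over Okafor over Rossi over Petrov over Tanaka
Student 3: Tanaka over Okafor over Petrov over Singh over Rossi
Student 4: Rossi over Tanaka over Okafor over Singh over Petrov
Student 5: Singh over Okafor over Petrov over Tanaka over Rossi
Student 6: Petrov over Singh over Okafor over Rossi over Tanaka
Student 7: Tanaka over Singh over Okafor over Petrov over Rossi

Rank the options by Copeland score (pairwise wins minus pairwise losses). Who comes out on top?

Pairwise results:
  Okafor vs Tanaka: Okafor wins 4–3.
  Okafor vs Rossi: Okafor wins 6–1.
  Okafor vs Singh: Singh wins 4–3.
  Okafor vs Petrov: Okafor wins 6–1.
  Tanaka vs Rossi: Rossi wins 4–3.
  Tanaka vs Singh: Singh wins 4–3.
  Tanaka vs Petrov: Petrov wins 4–3.
  Rossi vs Singh: Singh wins 5–2.
  Rossi vs Petrov: Petrov wins 5–2.
  Singh vs Petrov: Singh wins 4–3.
Copeland scores (wins − losses):
  Okafor: 3 − 1 = 2
  Tanaka: 0 − 4 = -4
  Rossi: 1 − 3 = -2
  Singh: 4 − 0 = 4
  Petrov: 2 − 2 = 0
Singh has the best Copeland score.

Singh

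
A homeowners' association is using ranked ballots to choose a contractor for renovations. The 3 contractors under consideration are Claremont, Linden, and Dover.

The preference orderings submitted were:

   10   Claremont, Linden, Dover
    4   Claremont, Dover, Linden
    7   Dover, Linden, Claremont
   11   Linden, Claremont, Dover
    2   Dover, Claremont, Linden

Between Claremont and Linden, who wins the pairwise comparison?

Linden

Ballots ranking Claremont above Linden: 10+4+2 = 16.
Ballots ranking Linden above Claremont: 7+11 = 18.
Linden wins the head-to-head, 18–16.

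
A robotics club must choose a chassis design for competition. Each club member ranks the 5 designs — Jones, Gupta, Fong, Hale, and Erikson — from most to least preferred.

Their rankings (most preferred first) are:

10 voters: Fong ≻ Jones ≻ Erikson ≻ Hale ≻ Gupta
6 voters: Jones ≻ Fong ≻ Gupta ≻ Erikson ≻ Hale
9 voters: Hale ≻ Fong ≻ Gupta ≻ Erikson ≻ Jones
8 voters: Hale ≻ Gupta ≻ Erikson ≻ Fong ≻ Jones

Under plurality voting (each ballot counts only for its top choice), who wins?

Hale

First-place vote totals:
  Jones: 6
  Gupta: 0
  Fong: 10
  Hale: 17
  Erikson: 0
Hale has the most first-place votes.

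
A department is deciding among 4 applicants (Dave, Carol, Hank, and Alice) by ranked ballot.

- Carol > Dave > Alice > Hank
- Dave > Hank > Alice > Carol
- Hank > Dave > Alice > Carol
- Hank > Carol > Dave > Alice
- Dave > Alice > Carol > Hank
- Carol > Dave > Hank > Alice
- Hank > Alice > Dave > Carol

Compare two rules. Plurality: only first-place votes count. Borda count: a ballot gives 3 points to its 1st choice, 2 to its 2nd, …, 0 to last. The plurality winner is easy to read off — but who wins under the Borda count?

Plurality first-place counts: Dave 2, Carol 2, Hank 3, Alice 0 → Hank.
Borda totals: Dave 14, Carol 9, Hank 12, Alice 7 → Dave.

Dave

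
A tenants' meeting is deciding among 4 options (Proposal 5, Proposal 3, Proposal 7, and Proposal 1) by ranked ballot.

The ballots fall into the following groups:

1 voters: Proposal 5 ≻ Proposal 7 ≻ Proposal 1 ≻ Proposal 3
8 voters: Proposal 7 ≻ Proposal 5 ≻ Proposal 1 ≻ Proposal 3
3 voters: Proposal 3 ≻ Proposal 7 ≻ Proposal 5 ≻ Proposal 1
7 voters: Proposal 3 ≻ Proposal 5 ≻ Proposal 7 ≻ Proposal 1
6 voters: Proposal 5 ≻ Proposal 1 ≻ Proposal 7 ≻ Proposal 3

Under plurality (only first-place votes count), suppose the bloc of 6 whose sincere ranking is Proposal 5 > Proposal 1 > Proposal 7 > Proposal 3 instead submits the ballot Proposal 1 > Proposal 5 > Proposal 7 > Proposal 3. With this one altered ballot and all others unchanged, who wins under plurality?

Proposal 3

First-place totals with the altered ballot: Proposal 5 1, Proposal 3 10, Proposal 7 8, Proposal 1 6.
The winner is unchanged: still Proposal 3.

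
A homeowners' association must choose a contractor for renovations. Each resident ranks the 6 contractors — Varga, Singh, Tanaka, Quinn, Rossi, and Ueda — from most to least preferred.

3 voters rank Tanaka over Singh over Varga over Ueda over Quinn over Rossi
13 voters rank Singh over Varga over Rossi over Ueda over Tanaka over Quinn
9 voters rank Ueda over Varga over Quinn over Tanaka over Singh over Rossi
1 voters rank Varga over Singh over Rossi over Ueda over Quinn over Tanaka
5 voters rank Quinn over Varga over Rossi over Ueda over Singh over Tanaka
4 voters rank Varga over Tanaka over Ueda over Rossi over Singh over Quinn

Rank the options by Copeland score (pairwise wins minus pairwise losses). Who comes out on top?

Varga

Pairwise results:
  Varga vs Singh: Varga wins 19–16.
  Varga vs Tanaka: Varga wins 32–3.
  Varga vs Quinn: Varga wins 30–5.
  Varga vs Rossi: Varga wins 35–0.
  Varga vs Ueda: Varga wins 26–9.
  Singh vs Tanaka: Singh wins 19–16.
  Singh vs Quinn: Singh wins 21–14.
  Singh vs Rossi: Singh wins 26–9.
  Singh vs Ueda: Ueda wins 18–17.
  Tanaka vs Quinn: Tanaka wins 20–15.
  Tanaka vs Rossi: Rossi wins 19–16.
  Tanaka vs Ueda: Ueda wins 28–7.
  Quinn vs Rossi: Rossi wins 18–17.
  Quinn vs Ueda: Ueda wins 30–5.
  Rossi vs Ueda: Rossi wins 19–16.
Copeland scores (wins − losses):
  Varga: 5 − 0 = 5
  Singh: 3 − 2 = 1
  Tanaka: 1 − 4 = -3
  Quinn: 0 − 5 = -5
  Rossi: 3 − 2 = 1
  Ueda: 3 − 2 = 1
Varga has the best Copeland score.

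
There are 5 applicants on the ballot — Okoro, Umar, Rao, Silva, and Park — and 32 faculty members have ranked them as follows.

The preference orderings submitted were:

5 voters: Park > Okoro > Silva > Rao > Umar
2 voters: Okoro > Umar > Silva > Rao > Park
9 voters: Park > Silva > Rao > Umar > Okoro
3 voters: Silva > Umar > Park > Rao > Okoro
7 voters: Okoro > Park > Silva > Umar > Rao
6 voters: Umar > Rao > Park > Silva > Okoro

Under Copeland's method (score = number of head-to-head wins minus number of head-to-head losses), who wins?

Park

Pairwise results:
  Okoro vs Umar: Umar wins 18–14.
  Okoro vs Rao: Rao wins 18–14.
  Okoro vs Silva: Silva wins 18–14.
  Okoro vs Park: Park wins 23–9.
  Umar vs Rao: Umar wins 18–14.
  Umar vs Silva: Silva wins 24–8.
  Umar vs Park: Park wins 21–11.
  Rao vs Silva: Silva wins 26–6.
  Rao vs Park: Park wins 24–8.
  Silva vs Park: Park wins 27–5.
Copeland scores (wins − losses):
  Okoro: 0 − 4 = -4
  Umar: 2 − 2 = 0
  Rao: 1 − 3 = -2
  Silva: 3 − 1 = 2
  Park: 4 − 0 = 4
Park has the best Copeland score.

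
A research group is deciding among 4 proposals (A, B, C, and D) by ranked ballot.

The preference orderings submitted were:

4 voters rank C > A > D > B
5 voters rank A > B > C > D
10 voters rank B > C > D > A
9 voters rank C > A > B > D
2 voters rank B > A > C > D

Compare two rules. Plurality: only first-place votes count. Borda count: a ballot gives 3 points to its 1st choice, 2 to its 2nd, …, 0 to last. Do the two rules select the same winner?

Plurality first-place counts: A 5, B 12, C 13, D 0 → C.
Borda totals: A 45, B 55, C 66, D 14 → C.
The two rules agree on C.

Yes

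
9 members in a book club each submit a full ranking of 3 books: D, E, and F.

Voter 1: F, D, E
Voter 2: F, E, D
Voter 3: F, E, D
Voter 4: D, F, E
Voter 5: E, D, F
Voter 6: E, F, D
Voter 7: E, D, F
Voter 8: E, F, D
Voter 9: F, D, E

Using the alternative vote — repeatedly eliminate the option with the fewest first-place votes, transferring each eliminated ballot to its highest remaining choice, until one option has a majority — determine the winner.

F

Round 1: E 4, F 4, D 1. D has the fewest and is eliminated.
Round 2: F 5, E 4. F has a majority.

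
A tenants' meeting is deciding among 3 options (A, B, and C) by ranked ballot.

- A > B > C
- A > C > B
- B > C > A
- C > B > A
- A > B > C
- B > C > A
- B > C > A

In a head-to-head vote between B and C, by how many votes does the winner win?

Ballots ranking B above C: 5.
Ballots ranking C above B: 2.
B wins 5–2, a margin of 3.

3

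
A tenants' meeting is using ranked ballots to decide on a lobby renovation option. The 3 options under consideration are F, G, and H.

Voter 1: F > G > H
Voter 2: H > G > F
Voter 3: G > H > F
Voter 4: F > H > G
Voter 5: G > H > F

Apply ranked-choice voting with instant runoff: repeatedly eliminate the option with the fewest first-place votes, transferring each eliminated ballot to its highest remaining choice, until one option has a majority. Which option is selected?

Round 1: F 2, G 2, H 1. H has the fewest and is eliminated.
Round 2: G 3, F 2. G has a majority.

G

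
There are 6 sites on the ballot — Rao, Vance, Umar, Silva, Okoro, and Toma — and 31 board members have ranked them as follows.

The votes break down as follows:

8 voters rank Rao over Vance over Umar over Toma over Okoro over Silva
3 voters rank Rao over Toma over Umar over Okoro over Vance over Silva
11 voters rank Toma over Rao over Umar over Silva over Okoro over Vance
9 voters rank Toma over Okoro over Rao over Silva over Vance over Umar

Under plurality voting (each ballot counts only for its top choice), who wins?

Toma

First-place vote totals:
  Rao: 11
  Vance: 0
  Umar: 0
  Silva: 0
  Okoro: 0
  Toma: 20
Toma has the most first-place votes.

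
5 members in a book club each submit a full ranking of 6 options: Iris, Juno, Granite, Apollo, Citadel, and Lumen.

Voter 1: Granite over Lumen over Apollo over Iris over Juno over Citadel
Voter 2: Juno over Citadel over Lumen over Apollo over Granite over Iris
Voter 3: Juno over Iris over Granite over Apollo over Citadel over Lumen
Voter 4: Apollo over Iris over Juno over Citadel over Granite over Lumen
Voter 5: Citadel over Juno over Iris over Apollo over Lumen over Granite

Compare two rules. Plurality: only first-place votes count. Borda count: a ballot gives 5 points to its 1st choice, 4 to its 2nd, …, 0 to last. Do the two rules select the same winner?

Plurality first-place counts: Iris 0, Juno 2, Granite 1, Apollo 1, Citadel 1, Lumen 0 → Juno.
Borda totals: Iris 13, Juno 18, Granite 10, Apollo 14, Citadel 12, Lumen 8 → Juno.
The two rules agree on Juno.

Yes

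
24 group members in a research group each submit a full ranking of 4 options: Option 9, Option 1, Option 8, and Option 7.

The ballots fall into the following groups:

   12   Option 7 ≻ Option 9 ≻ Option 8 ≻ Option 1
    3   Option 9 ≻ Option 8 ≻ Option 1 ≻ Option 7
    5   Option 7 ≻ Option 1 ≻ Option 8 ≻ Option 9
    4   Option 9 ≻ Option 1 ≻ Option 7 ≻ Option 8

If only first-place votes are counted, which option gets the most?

Option 7

First-place vote totals:
  Option 9: 7
  Option 1: 0
  Option 8: 0
  Option 7: 17
Option 7 has the most first-place votes.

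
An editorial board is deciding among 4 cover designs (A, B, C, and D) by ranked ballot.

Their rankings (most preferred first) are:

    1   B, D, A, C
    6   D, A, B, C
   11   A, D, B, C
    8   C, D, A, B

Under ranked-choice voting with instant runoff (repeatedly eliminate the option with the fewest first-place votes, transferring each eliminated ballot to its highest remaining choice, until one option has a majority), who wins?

A

Round 1: A 11, C 8, D 6, B 1. B has the fewest and is eliminated.
Round 2: A 11, C 8, D 7. D has the fewest and is eliminated.
Round 3: A 18, C 8. A has a majority.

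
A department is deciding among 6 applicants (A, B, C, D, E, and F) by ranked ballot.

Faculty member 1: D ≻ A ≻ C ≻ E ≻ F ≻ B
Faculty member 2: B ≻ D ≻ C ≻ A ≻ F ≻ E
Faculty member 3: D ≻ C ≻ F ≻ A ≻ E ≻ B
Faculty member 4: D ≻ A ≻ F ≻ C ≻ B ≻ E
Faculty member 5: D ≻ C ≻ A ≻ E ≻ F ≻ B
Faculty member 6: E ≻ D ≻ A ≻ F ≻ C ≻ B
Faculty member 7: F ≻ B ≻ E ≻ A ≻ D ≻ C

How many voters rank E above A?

Ballots ranking E above A: 2.
Ballots ranking A above E: 5.
So 2 of 7 voters prefer E to A.

2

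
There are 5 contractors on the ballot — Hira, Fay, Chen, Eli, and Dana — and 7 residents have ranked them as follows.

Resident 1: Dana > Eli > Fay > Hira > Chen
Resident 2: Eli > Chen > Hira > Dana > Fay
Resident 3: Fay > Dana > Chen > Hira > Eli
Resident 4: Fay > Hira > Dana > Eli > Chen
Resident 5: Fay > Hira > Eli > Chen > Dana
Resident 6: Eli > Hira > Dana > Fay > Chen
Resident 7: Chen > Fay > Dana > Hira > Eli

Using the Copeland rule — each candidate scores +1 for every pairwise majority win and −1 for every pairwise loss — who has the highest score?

Fay

Pairwise results:
  Hira vs Fay: Fay wins 5–2.
  Hira vs Chen: Hira wins 4–3.
  Hira vs Eli: Hira wins 4–3.
  Hira vs Dana: Hira wins 4–3.
  Fay vs Chen: Fay wins 5–2.
  Fay vs Eli: Fay wins 4–3.
  Fay vs Dana: Fay wins 4–3.
  Chen vs Eli: Eli wins 5–2.
  Chen vs Dana: Dana wins 4–3.
  Eli vs Dana: Dana wins 4–3.
Copeland scores (wins − losses):
  Hira: 3 − 1 = 2
  Fay: 4 − 0 = 4
  Chen: 0 − 4 = -4
  Eli: 1 − 3 = -2
  Dana: 2 − 2 = 0
Fay has the best Copeland score.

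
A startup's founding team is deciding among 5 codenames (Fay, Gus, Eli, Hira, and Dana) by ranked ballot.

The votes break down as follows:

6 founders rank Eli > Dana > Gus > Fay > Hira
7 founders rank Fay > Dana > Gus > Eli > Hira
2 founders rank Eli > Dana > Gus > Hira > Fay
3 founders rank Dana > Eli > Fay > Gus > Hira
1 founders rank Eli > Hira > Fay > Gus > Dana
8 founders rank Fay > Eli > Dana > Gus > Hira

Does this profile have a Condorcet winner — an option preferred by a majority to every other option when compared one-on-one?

Head-to-head results (27 voters total):
Fay vs Gus: Fay wins 19–8.
Fay vs Eli: Fay wins 15–12.
Fay vs Hira: Fay wins 24–3.
Fay vs Dana: Fay wins 16–11.
Gus vs Eli: Eli wins 20–7.
Gus vs Hira: Gus wins 26–1.
Gus vs Dana: Dana wins 26–1.
Eli vs Hira: Eli wins 27–0.
Eli vs Dana: Eli wins 17–10.
Hira vs Dana: Dana wins 26–1.
Fay beats each rival — Gus (19–8), Eli (15–12), Hira (24–3), Dana (16–11) — so Fay is the Condorcet winner.

Yes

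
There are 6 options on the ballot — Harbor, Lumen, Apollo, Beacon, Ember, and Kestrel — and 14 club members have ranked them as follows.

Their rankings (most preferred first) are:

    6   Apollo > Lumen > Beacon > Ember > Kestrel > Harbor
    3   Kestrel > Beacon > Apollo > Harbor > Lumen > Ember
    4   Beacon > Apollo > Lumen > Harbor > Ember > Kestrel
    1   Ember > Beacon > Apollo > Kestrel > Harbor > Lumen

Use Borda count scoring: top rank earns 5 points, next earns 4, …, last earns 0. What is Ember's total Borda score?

Borda scores:
  Harbor: 6·0 + 3·2 + 4·2 + 1 = 15
  Lumen: 6·4 + 3·1 + 4·3 + 0 = 39
  Apollo: 6·5 + 3·3 + 4·4 + 3 = 58
  Beacon: 6·3 + 3·4 + 4·5 + 4 = 54
  Ember: 6·2 + 3·0 + 4·1 + 5 = 21
  Kestrel: 6·1 + 3·5 + 4·0 + 2 = 23

21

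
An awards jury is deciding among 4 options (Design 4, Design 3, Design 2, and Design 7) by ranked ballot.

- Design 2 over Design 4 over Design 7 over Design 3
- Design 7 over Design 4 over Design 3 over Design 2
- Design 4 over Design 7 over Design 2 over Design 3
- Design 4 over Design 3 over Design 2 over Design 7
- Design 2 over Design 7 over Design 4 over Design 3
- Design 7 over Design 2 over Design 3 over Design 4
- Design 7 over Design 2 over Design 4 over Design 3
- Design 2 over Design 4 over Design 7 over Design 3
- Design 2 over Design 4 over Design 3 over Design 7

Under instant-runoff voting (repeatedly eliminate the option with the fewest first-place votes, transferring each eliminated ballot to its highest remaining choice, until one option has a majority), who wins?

Round 1: Design 2 4, Design 7 3, Design 4 2, Design 3 0. Design 3 has the fewest and is eliminated.
Round 2: Design 2 4, Design 7 3, Design 4 2. Design 4 has the fewest and is eliminated.
Round 3: Design 2 5, Design 7 4. Design 2 has a majority.

Design 2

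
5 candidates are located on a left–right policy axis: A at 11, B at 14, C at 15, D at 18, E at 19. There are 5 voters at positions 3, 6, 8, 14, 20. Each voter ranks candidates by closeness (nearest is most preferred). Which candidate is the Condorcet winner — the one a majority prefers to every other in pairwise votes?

With single-peaked preferences on a line, the Condorcet winner is the candidate closest to the median voter.
The median voter (position 8) is closest to A at 11.
Check: A vs E — voters closer to A: 4 of 5.

A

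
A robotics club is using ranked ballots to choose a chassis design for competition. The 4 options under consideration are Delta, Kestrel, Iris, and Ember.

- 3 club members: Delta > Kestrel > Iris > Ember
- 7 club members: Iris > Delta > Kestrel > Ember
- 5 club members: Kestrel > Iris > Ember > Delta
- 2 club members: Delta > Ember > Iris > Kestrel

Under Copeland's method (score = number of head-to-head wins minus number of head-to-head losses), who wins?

Pairwise results:
  Delta vs Kestrel: Delta wins 12–5.
  Delta vs Iris: Iris wins 12–5.
  Delta vs Ember: Delta wins 12–5.
  Kestrel vs Iris: Iris wins 9–8.
  Kestrel vs Ember: Kestrel wins 15–2.
  Iris vs Ember: Iris wins 15–2.
Copeland scores (wins − losses):
  Delta: 2 − 1 = 1
  Kestrel: 1 − 2 = -1
  Iris: 3 − 0 = 3
  Ember: 0 − 3 = -3
Iris has the best Copeland score.

Iris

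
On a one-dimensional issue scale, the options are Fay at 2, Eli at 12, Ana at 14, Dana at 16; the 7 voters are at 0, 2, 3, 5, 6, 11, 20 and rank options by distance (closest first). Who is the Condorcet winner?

With single-peaked preferences on a line, the Condorcet winner is the candidate closest to the median voter.
The median voter (position 5) is closest to Fay at 2.
Check: Fay vs Eli — voters closer to Fay: 5 of 7.

Fay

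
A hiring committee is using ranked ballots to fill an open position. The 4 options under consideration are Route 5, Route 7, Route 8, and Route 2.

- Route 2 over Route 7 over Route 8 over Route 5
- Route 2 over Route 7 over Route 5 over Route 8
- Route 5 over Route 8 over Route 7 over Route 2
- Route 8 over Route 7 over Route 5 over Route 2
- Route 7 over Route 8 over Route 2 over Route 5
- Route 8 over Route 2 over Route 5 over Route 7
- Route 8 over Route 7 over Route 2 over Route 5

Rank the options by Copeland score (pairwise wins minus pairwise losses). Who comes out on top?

Pairwise results:
  Route 5 vs Route 7: Route 7 wins 5–2.
  Route 5 vs Route 8: Route 8 wins 5–2.
  Route 5 vs Route 2: Route 2 wins 5–2.
  Route 7 vs Route 8: Route 8 wins 4–3.
  Route 7 vs Route 2: Route 7 wins 4–3.
  Route 8 vs Route 2: Route 8 wins 5–2.
Copeland scores (wins − losses):
  Route 5: 0 − 3 = -3
  Route 7: 2 − 1 = 1
  Route 8: 3 − 0 = 3
  Route 2: 1 − 2 = -1
Route 8 has the best Copeland score.

Route 8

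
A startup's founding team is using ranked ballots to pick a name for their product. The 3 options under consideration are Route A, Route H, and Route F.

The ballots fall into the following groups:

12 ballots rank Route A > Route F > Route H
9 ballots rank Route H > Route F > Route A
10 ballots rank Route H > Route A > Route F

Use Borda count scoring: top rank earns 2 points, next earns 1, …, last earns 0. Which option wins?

Borda scores:
  Route A: 12·2 + 9·0 + 10·1 = 34
  Route H: 12·0 + 9·2 + 10·2 = 38
  Route F: 12·1 + 9·1 + 10·0 = 21
Route H has the highest total.

Route H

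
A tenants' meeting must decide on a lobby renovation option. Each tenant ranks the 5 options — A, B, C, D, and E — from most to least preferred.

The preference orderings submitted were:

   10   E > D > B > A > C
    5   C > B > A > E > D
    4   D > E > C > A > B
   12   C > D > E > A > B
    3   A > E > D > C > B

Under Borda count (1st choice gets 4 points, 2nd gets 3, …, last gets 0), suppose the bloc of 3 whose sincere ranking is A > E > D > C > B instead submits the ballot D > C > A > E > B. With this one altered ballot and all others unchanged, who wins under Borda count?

Borda totals with the altered ballot: A 42, B 35, C 85, D 94, E 84.
The switch changes the winner from E to D.

D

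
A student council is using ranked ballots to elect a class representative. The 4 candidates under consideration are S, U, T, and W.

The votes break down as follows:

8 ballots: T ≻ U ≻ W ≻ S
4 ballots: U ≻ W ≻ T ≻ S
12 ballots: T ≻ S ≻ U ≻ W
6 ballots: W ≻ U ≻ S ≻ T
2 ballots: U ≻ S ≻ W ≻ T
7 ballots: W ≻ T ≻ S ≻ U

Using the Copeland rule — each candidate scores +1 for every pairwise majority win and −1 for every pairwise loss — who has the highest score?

T

Pairwise results:
  S vs U: U wins 20–19.
  S vs T: T wins 31–8.
  S vs W: W wins 25–14.
  U vs T: T wins 27–12.
  U vs W: U wins 26–13.
  T vs W: T wins 20–19.
Copeland scores (wins − losses):
  S: 0 − 3 = -3
  U: 2 − 1 = 1
  T: 3 − 0 = 3
  W: 1 − 2 = -1
T has the best Copeland score.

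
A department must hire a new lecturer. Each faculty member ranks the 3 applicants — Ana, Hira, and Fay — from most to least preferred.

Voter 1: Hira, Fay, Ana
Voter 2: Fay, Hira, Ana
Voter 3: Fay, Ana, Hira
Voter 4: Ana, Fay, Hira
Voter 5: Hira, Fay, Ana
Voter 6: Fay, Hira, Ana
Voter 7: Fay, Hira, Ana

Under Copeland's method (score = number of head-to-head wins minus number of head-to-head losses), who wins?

Pairwise results:
  Ana vs Hira: Hira wins 5–2.
  Ana vs Fay: Fay wins 6–1.
  Hira vs Fay: Fay wins 5–2.
Copeland scores (wins − losses):
  Ana: 0 − 2 = -2
  Hira: 1 − 1 = 0
  Fay: 2 − 0 = 2
Fay has the best Copeland score.

Fay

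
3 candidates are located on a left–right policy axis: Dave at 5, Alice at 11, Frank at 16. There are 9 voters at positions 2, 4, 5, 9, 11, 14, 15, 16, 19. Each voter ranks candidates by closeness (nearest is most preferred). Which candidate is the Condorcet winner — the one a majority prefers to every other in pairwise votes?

With single-peaked preferences on a line, the Condorcet winner is the candidate closest to the median voter.
The median voter (position 11) is closest to Alice at 11.
Check: Alice vs Frank — voters closer to Alice: 5 of 9.

Alice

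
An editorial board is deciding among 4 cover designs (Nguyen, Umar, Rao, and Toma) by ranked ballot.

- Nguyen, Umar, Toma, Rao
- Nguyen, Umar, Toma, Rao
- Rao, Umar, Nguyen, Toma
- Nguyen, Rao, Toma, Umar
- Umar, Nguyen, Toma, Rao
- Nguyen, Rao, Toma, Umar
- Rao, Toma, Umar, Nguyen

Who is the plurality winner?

Nguyen

First-place vote totals:
  Nguyen: 4
  Umar: 1
  Rao: 2
  Toma: 0
Nguyen has the most first-place votes.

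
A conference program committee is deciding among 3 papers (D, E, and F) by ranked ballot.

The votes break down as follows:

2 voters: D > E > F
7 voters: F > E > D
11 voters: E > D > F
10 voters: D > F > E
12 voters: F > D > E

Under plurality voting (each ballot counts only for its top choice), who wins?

First-place vote totals:
  D: 12
  E: 11
  F: 19
F has the most first-place votes.

F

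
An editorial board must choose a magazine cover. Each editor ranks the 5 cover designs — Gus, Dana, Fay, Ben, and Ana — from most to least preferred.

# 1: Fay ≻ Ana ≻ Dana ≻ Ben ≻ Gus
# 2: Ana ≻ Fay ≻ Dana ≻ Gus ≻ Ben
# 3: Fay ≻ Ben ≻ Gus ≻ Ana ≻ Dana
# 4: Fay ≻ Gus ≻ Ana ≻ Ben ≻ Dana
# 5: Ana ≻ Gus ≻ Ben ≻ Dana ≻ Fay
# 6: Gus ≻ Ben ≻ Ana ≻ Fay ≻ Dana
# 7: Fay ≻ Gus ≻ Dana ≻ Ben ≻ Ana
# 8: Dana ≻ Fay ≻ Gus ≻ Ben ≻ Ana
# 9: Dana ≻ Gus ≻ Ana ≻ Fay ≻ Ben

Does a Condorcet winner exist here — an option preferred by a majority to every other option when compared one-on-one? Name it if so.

Head-to-head results (9 voters total):
Gus vs Dana: Gus wins 5–4.
Gus vs Fay: Fay wins 6–3.
Gus vs Ben: Gus wins 7–2.
Gus vs Ana: Gus wins 6–3.
Dana vs Fay: Fay wins 6–3.
Dana vs Ben: Dana wins 5–4.
Dana vs Ana: Ana wins 6–3.
Fay vs Ben: Fay wins 7–2.
Fay vs Ana: Fay wins 5–4.
Ben vs Ana: Ana wins 5–4.
Fay beats each rival — Gus (6–3), Dana (6–3), Ben (7–2), Ana (5–4) — so Fay is the Condorcet winner.

Fay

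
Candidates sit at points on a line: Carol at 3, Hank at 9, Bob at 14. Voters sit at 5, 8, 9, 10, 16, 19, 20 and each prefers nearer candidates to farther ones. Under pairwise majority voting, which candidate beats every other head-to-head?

Hank

With single-peaked preferences on a line, the Condorcet winner is the candidate closest to the median voter.
The median voter (position 10) is closest to Hank at 9.
Check: Hank vs Carol — voters closer to Hank: 6 of 7.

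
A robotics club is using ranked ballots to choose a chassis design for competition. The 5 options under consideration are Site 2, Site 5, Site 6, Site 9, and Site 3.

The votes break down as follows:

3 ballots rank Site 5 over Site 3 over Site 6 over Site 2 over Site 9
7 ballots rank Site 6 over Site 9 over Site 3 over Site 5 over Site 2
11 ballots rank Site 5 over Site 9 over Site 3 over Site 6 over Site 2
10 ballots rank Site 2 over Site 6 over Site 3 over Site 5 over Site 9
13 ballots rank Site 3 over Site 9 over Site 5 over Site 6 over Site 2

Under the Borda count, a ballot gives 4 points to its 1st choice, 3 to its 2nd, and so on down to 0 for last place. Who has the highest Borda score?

Borda scores:
  Site 2: 3·1 + 7·0 + 11·0 + 10·4 + 13·0 = 43
  Site 5: 3·4 + 7·1 + 11·4 + 10·1 + 13·2 = 99
  Site 6: 3·2 + 7·4 + 11·1 + 10·3 + 13·1 = 88
  Site 9: 3·0 + 7·3 + 11·3 + 10·0 + 13·3 = 93
  Site 3: 3·3 + 7·2 + 11·2 + 10·2 + 13·4 = 117
Site 3 has the highest total.

Site 3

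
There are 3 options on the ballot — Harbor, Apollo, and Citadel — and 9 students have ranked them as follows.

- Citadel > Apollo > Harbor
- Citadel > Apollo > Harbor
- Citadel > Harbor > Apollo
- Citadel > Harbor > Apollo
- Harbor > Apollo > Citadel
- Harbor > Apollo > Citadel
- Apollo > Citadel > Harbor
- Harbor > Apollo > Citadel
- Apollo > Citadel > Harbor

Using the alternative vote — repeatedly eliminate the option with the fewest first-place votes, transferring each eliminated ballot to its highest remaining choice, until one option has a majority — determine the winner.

Round 1: Citadel 4, Harbor 3, Apollo 2. Apollo has the fewest and is eliminated.
Round 2: Citadel 6, Harbor 3. Citadel has a majority.

Citadel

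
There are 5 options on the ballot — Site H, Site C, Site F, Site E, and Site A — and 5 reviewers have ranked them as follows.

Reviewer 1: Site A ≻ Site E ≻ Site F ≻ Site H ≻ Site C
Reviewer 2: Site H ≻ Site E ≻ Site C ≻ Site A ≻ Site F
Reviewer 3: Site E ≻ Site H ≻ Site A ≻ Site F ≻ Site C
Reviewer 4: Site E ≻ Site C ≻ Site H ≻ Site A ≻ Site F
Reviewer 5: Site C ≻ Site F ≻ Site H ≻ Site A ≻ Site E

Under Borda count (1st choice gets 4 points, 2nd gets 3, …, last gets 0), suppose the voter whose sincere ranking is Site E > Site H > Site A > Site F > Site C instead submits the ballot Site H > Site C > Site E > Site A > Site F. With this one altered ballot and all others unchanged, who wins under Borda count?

Site H

Borda totals with the altered ballot: Site H 13, Site C 12, Site F 5, Site E 12, Site A 8.
The switch changes the winner from Site E to Site H.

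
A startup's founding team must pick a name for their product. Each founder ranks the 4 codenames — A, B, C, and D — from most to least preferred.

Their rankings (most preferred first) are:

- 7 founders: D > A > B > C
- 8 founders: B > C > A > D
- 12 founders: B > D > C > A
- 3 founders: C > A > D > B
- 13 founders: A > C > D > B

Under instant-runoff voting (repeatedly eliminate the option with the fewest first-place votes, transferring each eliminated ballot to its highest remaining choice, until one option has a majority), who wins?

Round 1: B 20, A 13, D 7, C 3. C has the fewest and is eliminated.
Round 2: B 20, A 16, D 7. D has the fewest and is eliminated.
Round 3: A 23, B 20. A has a majority.

A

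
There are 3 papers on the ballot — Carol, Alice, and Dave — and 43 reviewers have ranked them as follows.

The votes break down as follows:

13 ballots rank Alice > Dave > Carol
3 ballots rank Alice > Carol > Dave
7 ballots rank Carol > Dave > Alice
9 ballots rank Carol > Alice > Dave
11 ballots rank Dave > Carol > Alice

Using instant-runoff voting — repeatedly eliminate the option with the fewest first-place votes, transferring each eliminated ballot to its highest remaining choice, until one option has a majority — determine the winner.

Carol

Round 1: Carol 16, Alice 16, Dave 11. Dave has the fewest and is eliminated.
Round 2: Carol 27, Alice 16. Carol has a majority.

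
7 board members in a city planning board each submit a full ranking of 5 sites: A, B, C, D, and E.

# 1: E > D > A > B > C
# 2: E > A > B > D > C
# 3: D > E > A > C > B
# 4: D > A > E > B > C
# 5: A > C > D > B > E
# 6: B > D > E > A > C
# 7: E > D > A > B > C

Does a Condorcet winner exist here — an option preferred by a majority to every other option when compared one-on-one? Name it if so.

D

Head-to-head results (7 voters total):
A vs B: A wins 6–1.
A vs C: A wins 7–0.
A vs D: D wins 5–2.
A vs E: E wins 5–2.
B vs C: B wins 5–2.
B vs D: D wins 5–2.
B vs E: E wins 5–2.
C vs D: D wins 6–1.
C vs E: E wins 6–1.
D vs E: D wins 4–3.
D beats each rival — A (5–2), B (5–2), C (6–1), E (4–3) — so D is the Condorcet winner.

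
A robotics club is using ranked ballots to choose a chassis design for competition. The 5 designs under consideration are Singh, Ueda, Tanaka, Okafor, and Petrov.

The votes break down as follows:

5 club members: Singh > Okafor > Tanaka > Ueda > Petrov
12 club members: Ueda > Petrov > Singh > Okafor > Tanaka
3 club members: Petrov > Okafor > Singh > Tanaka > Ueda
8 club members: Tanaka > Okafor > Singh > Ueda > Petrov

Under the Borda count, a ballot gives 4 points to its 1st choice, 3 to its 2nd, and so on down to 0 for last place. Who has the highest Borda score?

Singh

Borda scores:
  Singh: 5·4 + 12·2 + 3·2 + 8·2 = 66
  Ueda: 5·1 + 12·4 + 3·0 + 8·1 = 61
  Tanaka: 5·2 + 12·0 + 3·1 + 8·4 = 45
  Okafor: 5·3 + 12·1 + 3·3 + 8·3 = 60
  Petrov: 5·0 + 12·3 + 3·4 + 8·0 = 48
Singh has the highest total.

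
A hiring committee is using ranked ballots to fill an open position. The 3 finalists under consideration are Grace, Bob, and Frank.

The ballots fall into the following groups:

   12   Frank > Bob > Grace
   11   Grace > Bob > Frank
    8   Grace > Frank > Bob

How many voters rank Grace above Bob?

19

Ballots ranking Grace above Bob: 11+8 = 19.
Ballots ranking Bob above Grace: 12.
So 19 of 31 voters prefer Grace to Bob.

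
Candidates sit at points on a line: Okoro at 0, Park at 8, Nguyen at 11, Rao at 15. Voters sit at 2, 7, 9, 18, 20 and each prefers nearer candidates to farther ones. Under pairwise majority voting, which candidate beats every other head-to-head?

Park

With single-peaked preferences on a line, the Condorcet winner is the candidate closest to the median voter.
The median voter (position 9) is closest to Park at 8.
Check: Park vs Okoro — voters closer to Park: 4 of 5.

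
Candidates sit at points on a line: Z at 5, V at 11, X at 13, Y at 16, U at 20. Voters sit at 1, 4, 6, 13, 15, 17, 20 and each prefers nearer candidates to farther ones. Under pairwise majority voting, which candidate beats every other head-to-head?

X

With single-peaked preferences on a line, the Condorcet winner is the candidate closest to the median voter.
The median voter (position 13) is closest to X at 13.
Check: X vs U — voters closer to X: 5 of 7.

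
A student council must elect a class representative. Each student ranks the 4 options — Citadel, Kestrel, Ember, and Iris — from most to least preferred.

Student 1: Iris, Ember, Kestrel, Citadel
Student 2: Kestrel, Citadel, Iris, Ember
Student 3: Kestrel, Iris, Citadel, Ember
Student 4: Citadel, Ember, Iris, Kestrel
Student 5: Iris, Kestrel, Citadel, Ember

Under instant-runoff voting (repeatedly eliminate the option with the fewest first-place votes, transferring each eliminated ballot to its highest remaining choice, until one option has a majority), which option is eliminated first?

Ember

Round 1: Kestrel 2, Iris 2, Citadel 1, Ember 0. Ember has the fewest and is eliminated.
Round 2: Kestrel 2, Iris 2, Citadel 1. Citadel has the fewest and is eliminated.
Round 3: Iris 3, Kestrel 2. Iris has a majority.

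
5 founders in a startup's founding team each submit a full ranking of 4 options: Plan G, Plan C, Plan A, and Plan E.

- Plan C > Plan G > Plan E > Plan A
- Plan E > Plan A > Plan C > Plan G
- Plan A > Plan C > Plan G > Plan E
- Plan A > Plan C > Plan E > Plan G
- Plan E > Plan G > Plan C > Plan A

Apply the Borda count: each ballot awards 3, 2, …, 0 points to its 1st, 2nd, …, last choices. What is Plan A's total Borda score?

8

Borda scores:
  Plan G: 2 + 0 + 1 + 0 + 2 = 5
  Plan C: 3 + 1 + 2 + 2 + 1 = 9
  Plan A: 0 + 2 + 3 + 3 + 0 = 8
  Plan E: 1 + 3 + 0 + 1 + 3 = 8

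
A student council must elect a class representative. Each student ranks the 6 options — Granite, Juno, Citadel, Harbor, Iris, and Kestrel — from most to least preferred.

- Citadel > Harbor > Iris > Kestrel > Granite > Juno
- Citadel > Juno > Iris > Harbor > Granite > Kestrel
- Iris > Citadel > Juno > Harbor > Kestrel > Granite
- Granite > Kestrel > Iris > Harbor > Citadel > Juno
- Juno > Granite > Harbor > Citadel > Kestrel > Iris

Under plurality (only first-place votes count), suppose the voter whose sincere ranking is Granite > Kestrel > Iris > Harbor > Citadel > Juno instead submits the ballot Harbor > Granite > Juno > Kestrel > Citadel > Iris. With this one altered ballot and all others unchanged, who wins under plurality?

First-place totals with the altered ballot: Granite 0, Juno 1, Citadel 2, Harbor 1, Iris 1, Kestrel 0.
The winner is unchanged: still Citadel.

Citadel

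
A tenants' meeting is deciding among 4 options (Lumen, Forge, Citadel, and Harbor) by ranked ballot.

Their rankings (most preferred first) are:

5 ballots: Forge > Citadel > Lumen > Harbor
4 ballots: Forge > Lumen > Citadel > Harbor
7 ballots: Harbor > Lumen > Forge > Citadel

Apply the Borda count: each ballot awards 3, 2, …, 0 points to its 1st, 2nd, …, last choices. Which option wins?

Forge

Borda scores:
  Lumen: 5·1 + 4·2 + 7·2 = 27
  Forge: 5·3 + 4·3 + 7·1 = 34
  Citadel: 5·2 + 4·1 + 7·0 = 14
  Harbor: 5·0 + 4·0 + 7·3 = 21
Forge has the highest total.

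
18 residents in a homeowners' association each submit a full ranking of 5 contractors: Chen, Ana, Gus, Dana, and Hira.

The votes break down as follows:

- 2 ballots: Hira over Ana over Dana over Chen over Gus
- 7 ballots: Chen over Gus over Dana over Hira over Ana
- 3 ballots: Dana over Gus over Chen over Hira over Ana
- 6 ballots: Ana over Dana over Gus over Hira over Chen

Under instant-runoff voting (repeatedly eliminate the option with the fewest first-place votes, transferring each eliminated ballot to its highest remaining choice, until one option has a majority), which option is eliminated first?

Round 1: Chen 7, Ana 6, Dana 3, Hira 2, Gus 0. Gus has the fewest and is eliminated.
Round 2: Chen 7, Ana 6, Dana 3, Hira 2. Hira has the fewest and is eliminated.
Round 3: Ana 8, Chen 7, Dana 3. Dana has the fewest and is eliminated.
Round 4: Chen 10, Ana 8. Chen has a majority.

Gus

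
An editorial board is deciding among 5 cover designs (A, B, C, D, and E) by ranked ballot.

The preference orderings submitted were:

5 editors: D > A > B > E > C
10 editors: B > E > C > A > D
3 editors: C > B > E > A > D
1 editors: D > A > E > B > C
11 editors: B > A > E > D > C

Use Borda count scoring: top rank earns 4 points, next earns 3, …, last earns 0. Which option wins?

Borda scores:
  A: 5·3 + 10·1 + 3·1 + 3 + 11·3 = 64
  B: 5·2 + 10·4 + 3·3 + 1 + 11·4 = 104
  C: 5·0 + 10·2 + 3·4 + 0 + 11·0 = 32
  D: 5·4 + 10·0 + 3·0 + 4 + 11·1 = 35
  E: 5·1 + 10·3 + 3·2 + 2 + 11·2 = 65
B has the highest total.

B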